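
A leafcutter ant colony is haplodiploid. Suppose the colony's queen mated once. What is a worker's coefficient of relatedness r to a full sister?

Haplodiploid full sisters inherit their father's entire haploid genome identically (contributing 1/2) and on average half of their mother's contribution (1/2 · 1/2 = 1/4); r = 1/2 + 1/4 = 3/4.

0.75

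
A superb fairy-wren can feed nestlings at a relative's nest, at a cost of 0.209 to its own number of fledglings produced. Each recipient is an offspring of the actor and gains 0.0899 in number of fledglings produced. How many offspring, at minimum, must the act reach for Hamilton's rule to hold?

5

r to an offspring = 1/2 (one parent–offspring link: r = (1/2)^1 = 1/2).
Hamilton's rule: n·r·B > C  ⇒  n > C/(r·B) = 0.209/(0.5·0.0899) = 4.65.
The smallest integer exceeding 4.65 is 5.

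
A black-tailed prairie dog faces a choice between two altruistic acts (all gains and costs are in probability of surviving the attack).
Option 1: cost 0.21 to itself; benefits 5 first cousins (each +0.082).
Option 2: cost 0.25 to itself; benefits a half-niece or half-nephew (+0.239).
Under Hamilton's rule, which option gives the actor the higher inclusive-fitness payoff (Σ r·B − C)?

Option 1

Option 1: r to a first cousin = 0.125.
Option 1: Σ r·B − C = (5·0.125·0.082) − 0.21 = -0.15875.
Option 2: r to a half-niece or half-nephew = 0.125.
Option 2: Σ r·B − C = (1·0.125·0.239) − 0.25 = -0.220125.
Option 1 has the higher net inclusive-fitness payoff.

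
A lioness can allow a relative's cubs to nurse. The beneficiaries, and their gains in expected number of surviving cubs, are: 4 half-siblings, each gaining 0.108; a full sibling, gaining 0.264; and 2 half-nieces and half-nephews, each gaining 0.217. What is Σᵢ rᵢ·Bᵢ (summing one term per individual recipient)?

r to a half-sibling = 1/4 (half-sibs share one parent — one path of length 2: r = (1/2)^2 = 1/4).
r to a full sibling = 1/2 (full sibs share both parents — two paths of length 2: r = 2·(1/2)^2 = 1/2).
r to a half-niece or half-nephew = 1/8 (half-aunt/uncle↔niece/nephew: one path of length 3: r = (1/2)^3 = 1/8).
Summing one r·B term per recipient: 4·0.25·0.108 + 1·0.5·0.264 + 2·0.125·0.217 = 0.29425.

0.29425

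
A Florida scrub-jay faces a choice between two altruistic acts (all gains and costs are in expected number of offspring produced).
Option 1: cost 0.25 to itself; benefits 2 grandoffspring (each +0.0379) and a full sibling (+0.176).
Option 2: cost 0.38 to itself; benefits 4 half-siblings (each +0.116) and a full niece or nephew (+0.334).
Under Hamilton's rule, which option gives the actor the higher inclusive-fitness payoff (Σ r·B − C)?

Option 1

Option 1: r to a grandoffspring = 0.25.
Option 1: r to a full sibling = 0.5.
Option 1: Σ r·B − C = (2·0.25·0.0379 + 1·0.5·0.176) − 0.25 = -0.14305.
Option 2: r to a half-sibling = 0.25.
Option 2: r to a full niece or nephew = 0.25.
Option 2: Σ r·B − C = (4·0.25·0.116 + 1·0.25·0.334) − 0.38 = -0.1805.
Option 1 has the higher net inclusive-fitness payoff.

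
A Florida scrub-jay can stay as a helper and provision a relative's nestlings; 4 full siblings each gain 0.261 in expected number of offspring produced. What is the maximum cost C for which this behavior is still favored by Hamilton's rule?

0.522

r to a full sibling = 0.5 (full sibs share both parents — two paths of length 2: r = 2·(1/2)^2 = 1/2).
Hamilton's rule: n·r·B > C, so the trait is favored while C < n·r·B = 4·0.5·0.261 = 0.522.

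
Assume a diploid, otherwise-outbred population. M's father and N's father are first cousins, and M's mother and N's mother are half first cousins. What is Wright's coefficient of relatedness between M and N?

0.046875

Wright's path rule: contributions from independent ancestry routes add.
M and N are related in two ways: second cousins through their fathers (r = 1/32) and half second cousins through their mothers (r = 1/64).
r = 1/32 + 1/64 = 3/64 = 0.046875.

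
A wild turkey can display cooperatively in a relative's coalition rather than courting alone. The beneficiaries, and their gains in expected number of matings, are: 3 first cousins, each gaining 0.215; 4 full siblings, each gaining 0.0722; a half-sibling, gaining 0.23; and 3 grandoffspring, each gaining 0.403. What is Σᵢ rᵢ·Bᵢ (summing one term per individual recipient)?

r to a first cousin = 0.125 (first cousins share one grandparent pair — two paths of length 4: r = 2·(1/2)^4 = 1/8).
r to a full sibling = 0.5 (full sibs share both parents — two paths of length 2: r = 2·(1/2)^2 = 1/2).
r to a half-sibling = 1/4 (half-sibs share one parent — one path of length 2: r = (1/2)^2 = 1/4).
r to a grandoffspring = 0.25 (two parent–offspring links: r = (1/2)^2 = 1/4).
Summing one r·B term per recipient: 3·0.125·0.215 + 4·0.5·0.0722 + 1·0.25·0.23 + 3·0.25·0.403 = 0.584775.

0.584775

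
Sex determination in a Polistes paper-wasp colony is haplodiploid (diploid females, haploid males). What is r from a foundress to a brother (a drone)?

Her haploid brother carries none of their father's genes and a random half of their mother's genome; that half matches the maternal half of her own genome with probability 1/2: r = 1/2 · 1/2 = 1/4.

0.25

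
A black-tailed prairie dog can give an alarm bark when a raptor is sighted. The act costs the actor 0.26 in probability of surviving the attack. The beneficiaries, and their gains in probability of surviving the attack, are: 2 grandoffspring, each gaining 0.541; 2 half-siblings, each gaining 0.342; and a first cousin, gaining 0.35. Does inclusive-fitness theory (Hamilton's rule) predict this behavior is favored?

Yes

Hamilton's rule: the trait is favored when the sum of r·B over every recipient exceeds the actor's cost C.
r to a grandoffspring = 0.25 (two parent–offspring links: r = (1/2)^2 = 1/4).
r to a half-sibling = 1/4 (half-sibs share one parent — one path of length 2: r = (1/2)^2 = 1/4).
r to a first cousin = 0.125 (first cousins share one grandparent pair — two paths of length 4: r = 2·(1/2)^4 = 1/8).
Summing one r·B term per recipient: 2·0.25·0.541 + 2·0.25·0.342 + 1·0.125·0.35 = 0.48525.
0.48525 > 0.26: the indirect benefit exceeds the cost.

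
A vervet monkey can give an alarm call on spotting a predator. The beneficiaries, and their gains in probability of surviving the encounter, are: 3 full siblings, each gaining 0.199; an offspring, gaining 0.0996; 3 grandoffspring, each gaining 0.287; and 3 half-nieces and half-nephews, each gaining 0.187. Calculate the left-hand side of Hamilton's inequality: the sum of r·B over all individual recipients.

0.633675

r to a full sibling = 1/2 (full sibs share both parents — two paths of length 2: r = 2·(1/2)^2 = 1/2).
r to an offspring = 0.5 (one parent–offspring link: r = (1/2)^1 = 1/2).
r to a grandoffspring = 0.25 (two parent–offspring links: r = (1/2)^2 = 1/4).
r to a half-niece or half-nephew = 1/8 (half-aunt/uncle↔niece/nephew: one path of length 3: r = (1/2)^3 = 1/8).
Summing one r·B term per recipient: 3·0.5·0.199 + 1·0.5·0.0996 + 3·0.25·0.287 + 3·0.125·0.187 = 0.633675.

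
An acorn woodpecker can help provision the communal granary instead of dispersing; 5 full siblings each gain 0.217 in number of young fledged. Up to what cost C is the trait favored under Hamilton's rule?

r to a full sibling = 1/2 (full sibs share both parents — two paths of length 2: r = 2·(1/2)^2 = 1/2).
Hamilton's rule: n·r·B > C, so the trait is favored while C < n·r·B = 5·0.5·0.217 = 0.5425.

0.5425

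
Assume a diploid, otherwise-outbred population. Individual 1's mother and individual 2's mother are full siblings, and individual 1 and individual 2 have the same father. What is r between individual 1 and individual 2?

Wright's path rule: contributions from independent ancestry routes add.
Individual 1 and individual 2 are related in two ways: first cousins through their mothers (r = 1/8) and half-sibs through their shared father (r = 1/4).
r = 1/8 + 1/4 = 3/8 = 0.375.

0.375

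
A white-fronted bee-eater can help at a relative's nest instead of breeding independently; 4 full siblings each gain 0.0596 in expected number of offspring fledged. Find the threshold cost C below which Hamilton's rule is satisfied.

r to a full sibling = 0.5 (full sibs share both parents — two paths of length 2: r = 2·(1/2)^2 = 1/2).
Hamilton's rule: n·r·B > C, so the trait is favored while C < n·r·B = 4·0.5·0.0596 = 0.1192.

0.1192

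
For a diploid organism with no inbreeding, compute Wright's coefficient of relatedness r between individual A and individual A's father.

0.5

Each parent–offspring link contributes a factor of 1/2, and independent paths through distinct common ancestors add.
One parent–offspring link: r = (1/2)^1 = 1/2.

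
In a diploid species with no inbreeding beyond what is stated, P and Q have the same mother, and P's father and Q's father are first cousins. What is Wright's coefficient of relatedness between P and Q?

Relatedness sums over independent paths through distinct common ancestors.
P and Q are related in two ways: half-sibs through their shared mother (r = 1/4) and second cousins through their fathers (r = 1/32).
r = 1/4 + 1/32 = 9/32 = 0.28125.

0.28125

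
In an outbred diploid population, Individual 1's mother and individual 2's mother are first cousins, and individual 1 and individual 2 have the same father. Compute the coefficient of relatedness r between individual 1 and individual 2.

0.28125

Wright's path rule: contributions from independent ancestry routes add.
Individual 1 and individual 2 are related in two ways: second cousins through their mothers (r = 1/32) and half-sibs through their shared father (r = 1/4).
r = 1/32 + 1/4 = 0.28125.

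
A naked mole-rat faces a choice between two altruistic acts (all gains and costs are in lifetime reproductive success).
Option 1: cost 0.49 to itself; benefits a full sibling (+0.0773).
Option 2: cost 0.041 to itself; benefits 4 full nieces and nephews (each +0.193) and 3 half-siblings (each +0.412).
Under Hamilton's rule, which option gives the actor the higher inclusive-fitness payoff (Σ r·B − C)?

Option 2

Option 1: r to a full sibling = 0.5.
Option 1: Σ r·B − C = (1·0.5·0.0773) − 0.49 = -0.45135.
Option 2: r to a full niece or nephew = 0.25.
Option 2: r to a half-sibling = 0.25.
Option 2: Σ r·B − C = (4·0.25·0.193 + 3·0.25·0.412) − 0.041 = 0.461.
Option 2 has the higher net inclusive-fitness payoff.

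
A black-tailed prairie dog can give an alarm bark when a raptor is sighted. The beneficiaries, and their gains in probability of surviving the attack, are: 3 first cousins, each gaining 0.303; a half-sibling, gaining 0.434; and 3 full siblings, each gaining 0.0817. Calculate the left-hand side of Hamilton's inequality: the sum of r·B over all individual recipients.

0.344675

r to a first cousin = 1/8 (first cousins share one grandparent pair — two paths of length 4: r = 2·(1/2)^4 = 1/8).
r to a half-sibling = 1/4 (half-sibs share one parent — one path of length 2: r = (1/2)^2 = 1/4).
r to a full sibling = 1/2 (full sibs share both parents — two paths of length 2: r = 2·(1/2)^2 = 1/2).
Summing one r·B term per recipient: 3·0.125·0.303 + 1·0.25·0.434 + 3·0.5·0.0817 = 0.344675.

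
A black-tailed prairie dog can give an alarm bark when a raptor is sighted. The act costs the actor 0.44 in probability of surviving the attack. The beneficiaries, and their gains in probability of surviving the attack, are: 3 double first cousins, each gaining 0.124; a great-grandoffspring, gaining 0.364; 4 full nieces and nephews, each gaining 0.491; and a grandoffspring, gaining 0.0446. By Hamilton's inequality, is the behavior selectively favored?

Hamilton's rule: the trait is favored when the sum of r·B over every recipient exceeds the actor's cost C.
r to a double first cousin = 0.25 (double first cousins share both grandparent pairs — four paths of length 4: r = 4·(1/2)^4 = 1/4).
r to a great-grandoffspring = 0.125 (three parent–offspring links: r = (1/2)^3 = 1/8).
r to a full niece or nephew = 1/4 (full aunt/uncle↔niece/nephew: two paths of length 3 through the shared grandparent pair: r = 2·(1/2)^3 = 1/4).
r to a grandoffspring = 1/4 (two parent–offspring links: r = (1/2)^2 = 1/4).
Summing one r·B term per recipient: 3·0.25·0.124 + 1·0.125·0.364 + 4·0.25·0.491 + 1·0.25·0.0446 = 0.64065.
0.64065 > 0.44: the indirect benefit exceeds the cost.

Yes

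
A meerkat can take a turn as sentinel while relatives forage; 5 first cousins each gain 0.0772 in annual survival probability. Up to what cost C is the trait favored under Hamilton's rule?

r to a first cousin = 0.125 (first cousins share one grandparent pair — two paths of length 4: r = 2·(1/2)^4 = 1/8).
Hamilton's rule: n·r·B > C, so the trait is favored while C < n·r·B = 5·0.125·0.0772 = 0.04825.

0.04825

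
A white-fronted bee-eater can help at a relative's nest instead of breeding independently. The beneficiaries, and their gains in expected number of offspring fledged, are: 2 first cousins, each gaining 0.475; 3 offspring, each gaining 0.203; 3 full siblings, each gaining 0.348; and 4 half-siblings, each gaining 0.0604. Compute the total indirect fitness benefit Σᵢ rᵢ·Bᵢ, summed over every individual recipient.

1.00565

r to a first cousin = 1/8 (first cousins share one grandparent pair — two paths of length 4: r = 2·(1/2)^4 = 1/8).
r to an offspring = 0.5 (one parent–offspring link: r = (1/2)^1 = 1/2).
r to a full sibling = 0.5 (full sibs share both parents — two paths of length 2: r = 2·(1/2)^2 = 1/2).
r to a half-sibling = 0.25 (half-sibs share one parent — one path of length 2: r = (1/2)^2 = 1/4).
Summing one r·B term per recipient: 2·0.125·0.475 + 3·0.5·0.203 + 3·0.5·0.348 + 4·0.25·0.0604 = 1.00565.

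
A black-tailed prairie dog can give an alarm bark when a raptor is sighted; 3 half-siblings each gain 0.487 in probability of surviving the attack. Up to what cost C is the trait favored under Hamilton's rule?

r to a half-sibling = 0.25 (half-sibs share one parent — one path of length 2: r = (1/2)^2 = 1/4).
Hamilton's rule: n·r·B > C, so the trait is favored while C < n·r·B = 3·0.25·0.487 = 0.36525.

0.36525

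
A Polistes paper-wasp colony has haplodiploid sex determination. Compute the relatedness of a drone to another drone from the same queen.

0.5

Haploid brothers each carry a random half of the queen's diploid genome, so on average they share half: r = 1/2.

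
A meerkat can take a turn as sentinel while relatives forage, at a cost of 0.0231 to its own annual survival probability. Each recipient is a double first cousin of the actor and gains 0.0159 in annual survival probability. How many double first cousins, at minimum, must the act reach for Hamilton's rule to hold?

r to a double first cousin = 0.25 (double first cousins share both grandparent pairs — four paths of length 4: r = 4·(1/2)^4 = 1/4).
Hamilton's rule: n·r·B > C  ⇒  n > C/(r·B) = 0.0231/(0.25·0.0159) = 5.811.
The smallest integer exceeding 5.811 is 6.

6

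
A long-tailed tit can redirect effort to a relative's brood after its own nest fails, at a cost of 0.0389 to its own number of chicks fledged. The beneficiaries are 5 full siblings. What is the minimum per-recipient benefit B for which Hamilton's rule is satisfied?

0.0156

r to a full sibling = 1/2 (full sibs share both parents — two paths of length 2: r = 2·(1/2)^2 = 1/2).
Hamilton's rule with n recipients of equal r: n·r·B > C, so B > C/(n·r) = 0.0389/(5·0.5) = 0.0156.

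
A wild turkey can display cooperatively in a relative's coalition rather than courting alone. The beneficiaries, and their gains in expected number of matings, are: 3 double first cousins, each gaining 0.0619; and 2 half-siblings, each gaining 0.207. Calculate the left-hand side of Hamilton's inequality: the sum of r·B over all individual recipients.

0.149925

r to a double first cousin = 0.25 (double first cousins share both grandparent pairs — four paths of length 4: r = 4·(1/2)^4 = 1/4).
r to a half-sibling = 1/4 (half-sibs share one parent — one path of length 2: r = (1/2)^2 = 1/4).
Summing one r·B term per recipient: 3·0.25·0.0619 + 2·0.25·0.207 = 0.149925.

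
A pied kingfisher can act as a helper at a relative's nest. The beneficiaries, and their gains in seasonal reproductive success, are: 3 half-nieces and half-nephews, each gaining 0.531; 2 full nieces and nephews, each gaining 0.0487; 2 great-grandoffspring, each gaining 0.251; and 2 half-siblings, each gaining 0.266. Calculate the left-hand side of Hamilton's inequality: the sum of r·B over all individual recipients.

0.419225

r to a half-niece or half-nephew = 1/8 (half-aunt/uncle↔niece/nephew: one path of length 3: r = (1/2)^3 = 1/8).
r to a full niece or nephew = 1/4 (full aunt/uncle↔niece/nephew: two paths of length 3 through the shared grandparent pair: r = 2·(1/2)^3 = 1/4).
r to a great-grandoffspring = 1/8 (three parent–offspring links: r = (1/2)^3 = 1/8).
r to a half-sibling = 0.25 (half-sibs share one parent — one path of length 2: r = (1/2)^2 = 1/4).
Summing one r·B term per recipient: 3·0.125·0.531 + 2·0.25·0.0487 + 2·0.125·0.251 + 2·0.25·0.266 = 0.419225.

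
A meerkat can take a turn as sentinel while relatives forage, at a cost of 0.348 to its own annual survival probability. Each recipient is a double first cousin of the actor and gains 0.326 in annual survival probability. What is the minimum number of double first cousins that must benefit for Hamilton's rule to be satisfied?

5

r to a double first cousin = 0.25 (double first cousins share both grandparent pairs — four paths of length 4: r = 4·(1/2)^4 = 1/4).
Hamilton's rule: n·r·B > C  ⇒  n > C/(r·B) = 0.348/(0.25·0.326) = 4.27.
The smallest integer exceeding 4.27 is 5.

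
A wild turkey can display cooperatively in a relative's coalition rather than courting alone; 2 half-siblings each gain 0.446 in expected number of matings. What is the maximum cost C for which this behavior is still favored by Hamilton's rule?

r to a half-sibling = 0.25 (half-sibs share one parent — one path of length 2: r = (1/2)^2 = 1/4).
Hamilton's rule: n·r·B > C, so the trait is favored while C < n·r·B = 2·0.25·0.446 = 0.223.

0.223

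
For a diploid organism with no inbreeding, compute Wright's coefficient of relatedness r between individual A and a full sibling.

Each parent–offspring link contributes a factor of 1/2, and independent paths through distinct common ancestors add.
Full sibs share both parents — two paths of length 2: r = 2·(1/2)^2 = 1/2.

0.5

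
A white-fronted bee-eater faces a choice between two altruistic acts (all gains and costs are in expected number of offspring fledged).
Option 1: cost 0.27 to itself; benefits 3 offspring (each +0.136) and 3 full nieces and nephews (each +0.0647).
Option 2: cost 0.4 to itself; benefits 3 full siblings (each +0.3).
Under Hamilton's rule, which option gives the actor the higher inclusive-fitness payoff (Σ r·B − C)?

Option 1: r to an offspring = 0.5.
Option 1: r to a full niece or nephew = 0.25.
Option 1: Σ r·B − C = (3·0.5·0.136 + 3·0.25·0.0647) − 0.27 = -0.017475.
Option 2: r to a full sibling = 0.5.
Option 2: Σ r·B − C = (3·0.5·0.3) − 0.4 = 0.05.
Option 2 has the higher net inclusive-fitness payoff.

Option 2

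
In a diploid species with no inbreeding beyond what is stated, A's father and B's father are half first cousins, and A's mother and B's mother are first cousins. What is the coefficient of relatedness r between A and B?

0.046875

Relatedness sums over independent paths through distinct common ancestors.
A and B are related in two ways: half second cousins through their fathers (r = 1/64) and second cousins through their mothers (r = 1/32).
r = 1/64 + 1/32 = 3/64 = 0.046875.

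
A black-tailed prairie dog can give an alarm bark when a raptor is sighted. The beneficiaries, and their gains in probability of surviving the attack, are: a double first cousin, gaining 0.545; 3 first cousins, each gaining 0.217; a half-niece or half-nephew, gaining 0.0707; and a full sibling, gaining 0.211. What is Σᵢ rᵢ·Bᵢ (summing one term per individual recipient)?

0.3319625

r to a double first cousin = 1/4 (double first cousins share both grandparent pairs — four paths of length 4: r = 4·(1/2)^4 = 1/4).
r to a first cousin = 1/8 (first cousins share one grandparent pair — two paths of length 4: r = 2·(1/2)^4 = 1/8).
r to a half-niece or half-nephew = 0.125 (half-aunt/uncle↔niece/nephew: one path of length 3: r = (1/2)^3 = 1/8).
r to a full sibling = 1/2 (full sibs share both parents — two paths of length 2: r = 2·(1/2)^2 = 1/2).
Summing one r·B term per recipient: 1·0.25·0.545 + 3·0.125·0.217 + 1·0.125·0.0707 + 1·0.5·0.211 = 0.3319625.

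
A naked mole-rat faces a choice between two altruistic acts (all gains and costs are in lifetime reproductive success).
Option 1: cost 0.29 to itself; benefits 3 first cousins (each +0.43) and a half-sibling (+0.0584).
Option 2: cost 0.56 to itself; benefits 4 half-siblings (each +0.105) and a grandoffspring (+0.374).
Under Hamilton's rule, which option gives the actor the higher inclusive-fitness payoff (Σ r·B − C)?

Option 1

Option 1: r to a first cousin = 0.125.
Option 1: r to a half-sibling = 0.25.
Option 1: Σ r·B − C = (3·0.125·0.43 + 1·0.25·0.0584) − 0.29 = -0.11415.
Option 2: r to a half-sibling = 0.25.
Option 2: r to a grandoffspring = 0.25.
Option 2: Σ r·B − C = (4·0.25·0.105 + 1·0.25·0.374) − 0.56 = -0.3615.
Option 1 has the higher net inclusive-fitness payoff.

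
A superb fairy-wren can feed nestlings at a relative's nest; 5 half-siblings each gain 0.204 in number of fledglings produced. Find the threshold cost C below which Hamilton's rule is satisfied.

0.255

r to a half-sibling = 0.25 (half-sibs share one parent — one path of length 2: r = (1/2)^2 = 1/4).
Hamilton's rule: n·r·B > C, so the trait is favored while C < n·r·B = 5·0.25·0.204 = 0.255.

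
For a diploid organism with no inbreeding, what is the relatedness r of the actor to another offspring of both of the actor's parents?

Each parent–offspring link contributes a factor of 1/2, and independent paths through distinct common ancestors add.
Full sibs share both parents — two paths of length 2: r = 2·(1/2)^2 = 1/2.

0.5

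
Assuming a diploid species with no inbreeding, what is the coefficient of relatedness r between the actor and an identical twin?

Monozygotic twins share every allele identical by descent: r = 1.

1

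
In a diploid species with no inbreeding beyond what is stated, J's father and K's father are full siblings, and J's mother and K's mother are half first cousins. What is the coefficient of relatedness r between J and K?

0.140625

Independent pedigree routes through distinct common ancestors add.
J and K are related in two ways: first cousins through their fathers (r = 1/8) and half second cousins through their mothers (r = 1/64).
r = 1/8 + 1/64 = 0.140625.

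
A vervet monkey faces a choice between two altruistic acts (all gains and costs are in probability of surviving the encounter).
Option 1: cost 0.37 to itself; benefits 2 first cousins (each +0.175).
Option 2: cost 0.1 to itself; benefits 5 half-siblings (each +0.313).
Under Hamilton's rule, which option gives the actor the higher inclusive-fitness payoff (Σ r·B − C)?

Option 1: r to a first cousin = 0.125.
Option 1: Σ r·B − C = (2·0.125·0.175) − 0.37 = -0.32625.
Option 2: r to a half-sibling = 0.25.
Option 2: Σ r·B − C = (5·0.25·0.313) − 0.1 = 0.29125.
Option 2 has the higher net inclusive-fitness payoff.

Option 2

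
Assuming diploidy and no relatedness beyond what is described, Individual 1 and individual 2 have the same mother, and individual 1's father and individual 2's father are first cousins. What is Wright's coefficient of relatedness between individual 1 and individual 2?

Independent pedigree routes through distinct common ancestors add.
Individual 1 and individual 2 are related in two ways: half-sibs through their shared mother (r = 1/4) and second cousins through their fathers (r = 1/32).
r = 1/4 + 1/32 = 0.28125.

0.28125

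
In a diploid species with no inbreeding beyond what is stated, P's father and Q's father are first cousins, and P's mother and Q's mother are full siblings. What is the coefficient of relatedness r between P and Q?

Relatedness sums over independent paths through distinct common ancestors.
P and Q are related in two ways: second cousins through their fathers (r = 1/32) and first cousins through their mothers (r = 1/8).
r = 1/32 + 1/8 = 0.15625.

0.15625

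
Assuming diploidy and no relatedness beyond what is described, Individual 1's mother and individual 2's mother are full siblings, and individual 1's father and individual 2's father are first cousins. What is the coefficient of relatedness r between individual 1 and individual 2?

0.15625

Relatedness sums over independent paths through distinct common ancestors.
Individual 1 and individual 2 are related in two ways: first cousins through their mothers (r = 1/8) and second cousins through their fathers (r = 1/32).
r = 1/8 + 1/32 = 5/32 = 0.15625.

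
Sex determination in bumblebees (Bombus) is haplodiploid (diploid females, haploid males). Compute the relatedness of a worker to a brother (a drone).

Her haploid brother carries none of their father's genes and a random half of their mother's genome; that half matches the maternal half of her own genome with probability 1/2: r = 1/2 · 1/2 = 1/4.

0.25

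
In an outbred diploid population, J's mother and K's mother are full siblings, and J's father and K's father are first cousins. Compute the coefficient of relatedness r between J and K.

With two independent routes of shared ancestry, r is the sum of the two contributions.
J and K are related in two ways: first cousins through their mothers (r = 1/8) and second cousins through their fathers (r = 1/32).
r = 1/8 + 1/32 = 5/32 = 0.15625.

0.15625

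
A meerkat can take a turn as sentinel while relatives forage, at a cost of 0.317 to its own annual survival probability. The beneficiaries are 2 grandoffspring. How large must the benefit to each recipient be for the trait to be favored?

0.634

r to a grandoffspring = 1/4 (two parent–offspring links: r = (1/2)^2 = 1/4).
Hamilton's rule with n recipients of equal r: n·r·B > C, so B > C/(n·r) = 0.317/(2·0.25) = 0.634.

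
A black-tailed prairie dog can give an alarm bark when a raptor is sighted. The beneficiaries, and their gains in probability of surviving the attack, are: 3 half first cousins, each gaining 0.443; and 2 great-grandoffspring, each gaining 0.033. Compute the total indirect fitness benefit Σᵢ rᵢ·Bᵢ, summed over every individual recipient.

r to a half first cousin = 1/16 (half first cousins share one grandparent — one path of length 4: r = (1/2)^4 = 1/16).
r to a great-grandoffspring = 1/8 (three parent–offspring links: r = (1/2)^3 = 1/8).
Summing one r·B term per recipient: 3·0.0625·0.443 + 2·0.125·0.033 = 0.0913125.

0.0913125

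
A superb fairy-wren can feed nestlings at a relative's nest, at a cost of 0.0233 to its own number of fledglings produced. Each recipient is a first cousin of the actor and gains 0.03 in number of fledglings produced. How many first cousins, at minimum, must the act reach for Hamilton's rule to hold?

r to a first cousin = 1/8 (first cousins share one grandparent pair — two paths of length 4: r = 2·(1/2)^4 = 1/8).
Hamilton's rule: n·r·B > C  ⇒  n > C/(r·B) = 0.0233/(0.125·0.03) = 6.213.
The smallest integer exceeding 6.213 is 7.

7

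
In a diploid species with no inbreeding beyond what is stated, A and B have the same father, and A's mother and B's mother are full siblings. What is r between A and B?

Independent pedigree routes through distinct common ancestors add.
A and B are related in two ways: half-sibs through their shared father (r = 1/4) and first cousins through their mothers (r = 1/8).
r = 1/4 + 1/8 = 0.375.

0.375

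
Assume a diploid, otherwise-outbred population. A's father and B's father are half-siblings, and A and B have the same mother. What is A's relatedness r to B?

0.3125

Relatedness sums over independent paths through distinct common ancestors.
A and B are related in two ways: half first cousins through their fathers (r = 1/16) and half-sibs through their shared mother (r = 1/4).
r = 1/16 + 1/4 = 0.3125.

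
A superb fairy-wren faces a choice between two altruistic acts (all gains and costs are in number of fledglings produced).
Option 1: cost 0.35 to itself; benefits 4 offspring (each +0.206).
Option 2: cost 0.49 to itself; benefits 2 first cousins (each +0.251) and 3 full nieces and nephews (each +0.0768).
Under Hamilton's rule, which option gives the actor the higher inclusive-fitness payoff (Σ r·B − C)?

Option 1: r to an offspring = 0.5.
Option 1: Σ r·B − C = (4·0.5·0.206) − 0.35 = 0.062.
Option 2: r to a first cousin = 0.125.
Option 2: r to a full niece or nephew = 0.25.
Option 2: Σ r·B − C = (2·0.125·0.251 + 3·0.25·0.0768) − 0.49 = -0.36965.
Option 1 has the higher net inclusive-fitness payoff.

Option 1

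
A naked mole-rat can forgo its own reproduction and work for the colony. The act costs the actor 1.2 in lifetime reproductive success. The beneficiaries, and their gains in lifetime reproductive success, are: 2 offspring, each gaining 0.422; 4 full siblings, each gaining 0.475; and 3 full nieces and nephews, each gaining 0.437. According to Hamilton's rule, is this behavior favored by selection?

Yes

Hamilton's rule: the trait is favored when the sum of r·B over every recipient exceeds the actor's cost C.
r to an offspring = 1/2 (one parent–offspring link: r = (1/2)^1 = 1/2).
r to a full sibling = 1/2 (full sibs share both parents — two paths of length 2: r = 2·(1/2)^2 = 1/2).
r to a full niece or nephew = 0.25 (full aunt/uncle↔niece/nephew: two paths of length 3 through the shared grandparent pair: r = 2·(1/2)^3 = 1/4).
Summing one r·B term per recipient: 2·0.5·0.422 + 4·0.5·0.475 + 3·0.25·0.437 = 1.69975.
1.69975 > 1.2: the indirect benefit exceeds the cost.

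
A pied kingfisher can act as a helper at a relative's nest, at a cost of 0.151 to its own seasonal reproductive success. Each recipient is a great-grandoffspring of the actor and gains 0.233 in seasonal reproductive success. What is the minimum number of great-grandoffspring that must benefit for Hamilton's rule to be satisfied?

6

r to a great-grandoffspring = 0.125 (three parent–offspring links: r = (1/2)^3 = 1/8).
Hamilton's rule: n·r·B > C  ⇒  n > C/(r·B) = 0.151/(0.125·0.233) = 5.185.
The smallest integer exceeding 5.185 is 6.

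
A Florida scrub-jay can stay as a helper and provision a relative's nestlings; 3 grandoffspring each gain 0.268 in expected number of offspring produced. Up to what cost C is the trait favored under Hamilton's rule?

0.201

r to a grandoffspring = 0.25 (two parent–offspring links: r = (1/2)^2 = 1/4).
Hamilton's rule: n·r·B > C, so the trait is favored while C < n·r·B = 3·0.25·0.268 = 0.201.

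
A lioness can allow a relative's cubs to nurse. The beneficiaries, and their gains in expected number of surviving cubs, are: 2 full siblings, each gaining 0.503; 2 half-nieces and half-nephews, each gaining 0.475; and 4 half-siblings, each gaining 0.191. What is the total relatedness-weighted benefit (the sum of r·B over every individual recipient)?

r to a full sibling = 0.5 (full sibs share both parents — two paths of length 2: r = 2·(1/2)^2 = 1/2).
r to a half-niece or half-nephew = 0.125 (half-aunt/uncle↔niece/nephew: one path of length 3: r = (1/2)^3 = 1/8).
r to a half-sibling = 0.25 (half-sibs share one parent — one path of length 2: r = (1/2)^2 = 1/4).
Summing one r·B term per recipient: 2·0.5·0.503 + 2·0.125·0.475 + 4·0.25·0.191 = 0.81275.

0.81275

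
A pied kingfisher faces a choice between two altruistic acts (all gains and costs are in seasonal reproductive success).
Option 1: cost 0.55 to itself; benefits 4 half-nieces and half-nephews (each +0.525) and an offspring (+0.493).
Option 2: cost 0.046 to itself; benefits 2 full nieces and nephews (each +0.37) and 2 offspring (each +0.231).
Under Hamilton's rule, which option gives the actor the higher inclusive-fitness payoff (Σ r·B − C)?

Option 2

Option 1: r to a half-niece or half-nephew = 0.125.
Option 1: r to an offspring = 0.5.
Option 1: Σ r·B − C = (4·0.125·0.525 + 1·0.5·0.493) − 0.55 = -0.041.
Option 2: r to a full niece or nephew = 0.25.
Option 2: r to an offspring = 0.5.
Option 2: Σ r·B − C = (2·0.25·0.37 + 2·0.5·0.231) − 0.046 = 0.37.
Option 2 has the higher net inclusive-fitness payoff.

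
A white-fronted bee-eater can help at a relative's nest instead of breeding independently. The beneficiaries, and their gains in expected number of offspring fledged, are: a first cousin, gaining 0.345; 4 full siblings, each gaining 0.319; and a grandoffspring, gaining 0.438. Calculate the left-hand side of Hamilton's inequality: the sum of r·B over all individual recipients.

r to a first cousin = 1/8 (first cousins share one grandparent pair — two paths of length 4: r = 2·(1/2)^4 = 1/8).
r to a full sibling = 1/2 (full sibs share both parents — two paths of length 2: r = 2·(1/2)^2 = 1/2).
r to a grandoffspring = 0.25 (two parent–offspring links: r = (1/2)^2 = 1/4).
Summing one r·B term per recipient: 1·0.125·0.345 + 4·0.5·0.319 + 1·0.25·0.438 = 0.790625.

0.790625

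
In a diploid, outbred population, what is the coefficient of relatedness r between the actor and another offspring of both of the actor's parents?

0.5

Each parent–offspring link contributes a factor of 1/2, and independent paths through distinct common ancestors add.
Full sibs share both parents — two paths of length 2: r = 2·(1/2)^2 = 1/2.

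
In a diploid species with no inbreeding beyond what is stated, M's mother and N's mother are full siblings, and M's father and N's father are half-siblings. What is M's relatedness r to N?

0.1875

With two independent routes of shared ancestry, r is the sum of the two contributions.
M and N are related in two ways: first cousins through their mothers (r = 1/8) and half first cousins through their fathers (r = 1/16).
r = 1/8 + 1/16 = 3/16 = 0.1875.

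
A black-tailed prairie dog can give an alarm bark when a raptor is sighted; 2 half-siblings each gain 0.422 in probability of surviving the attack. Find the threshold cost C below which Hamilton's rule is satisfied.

0.211

r to a half-sibling = 0.25 (half-sibs share one parent — one path of length 2: r = (1/2)^2 = 1/4).
Hamilton's rule: n·r·B > C, so the trait is favored while C < n·r·B = 2·0.25·0.422 = 0.211.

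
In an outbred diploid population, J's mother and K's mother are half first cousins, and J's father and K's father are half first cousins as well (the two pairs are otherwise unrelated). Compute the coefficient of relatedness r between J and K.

0.03125

Relatedness sums over independent paths through distinct common ancestors.
J and K are related in two ways: half second cousins through their mothers (r = 1/64) and half second cousins through their fathers (r = 1/64).
r = 1/64 + 1/64 = 1/32 = 0.03125.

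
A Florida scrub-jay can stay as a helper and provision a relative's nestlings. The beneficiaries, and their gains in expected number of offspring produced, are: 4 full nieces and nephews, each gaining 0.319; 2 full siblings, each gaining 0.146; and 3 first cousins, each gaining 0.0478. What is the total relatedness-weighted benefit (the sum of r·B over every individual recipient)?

r to a full niece or nephew = 0.25 (full aunt/uncle↔niece/nephew: two paths of length 3 through the shared grandparent pair: r = 2·(1/2)^3 = 1/4).
r to a full sibling = 0.5 (full sibs share both parents — two paths of length 2: r = 2·(1/2)^2 = 1/2).
r to a first cousin = 1/8 (first cousins share one grandparent pair — two paths of length 4: r = 2·(1/2)^4 = 1/8).
Summing one r·B term per recipient: 4·0.25·0.319 + 2·0.5·0.146 + 3·0.125·0.0478 = 0.482925.

0.482925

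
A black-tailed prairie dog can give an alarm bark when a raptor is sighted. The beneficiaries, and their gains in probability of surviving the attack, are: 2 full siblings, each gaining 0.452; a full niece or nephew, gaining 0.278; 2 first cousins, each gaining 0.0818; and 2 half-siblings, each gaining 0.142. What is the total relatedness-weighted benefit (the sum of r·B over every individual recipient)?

0.61295

r to a full sibling = 1/2 (full sibs share both parents — two paths of length 2: r = 2·(1/2)^2 = 1/2).
r to a full niece or nephew = 0.25 (full aunt/uncle↔niece/nephew: two paths of length 3 through the shared grandparent pair: r = 2·(1/2)^3 = 1/4).
r to a first cousin = 1/8 (first cousins share one grandparent pair — two paths of length 4: r = 2·(1/2)^4 = 1/8).
r to a half-sibling = 1/4 (half-sibs share one parent — one path of length 2: r = (1/2)^2 = 1/4).
Summing one r·B term per recipient: 2·0.5·0.452 + 1·0.25·0.278 + 2·0.125·0.0818 + 2·0.25·0.142 = 0.61295.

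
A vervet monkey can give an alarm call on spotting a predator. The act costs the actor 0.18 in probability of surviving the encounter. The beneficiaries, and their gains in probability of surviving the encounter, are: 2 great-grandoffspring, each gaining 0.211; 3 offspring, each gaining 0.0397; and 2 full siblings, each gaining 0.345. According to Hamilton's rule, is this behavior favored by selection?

Yes

Hamilton's rule: the trait is favored when the sum of r·B over every recipient exceeds the actor's cost C.
r to a great-grandoffspring = 1/8 (three parent–offspring links: r = (1/2)^3 = 1/8).
r to an offspring = 0.5 (one parent–offspring link: r = (1/2)^1 = 1/2).
r to a full sibling = 1/2 (full sibs share both parents — two paths of length 2: r = 2·(1/2)^2 = 1/2).
Summing one r·B term per recipient: 2·0.125·0.211 + 3·0.5·0.0397 + 2·0.5·0.345 = 0.4573.
0.4573 > 0.18: the indirect benefit exceeds the cost.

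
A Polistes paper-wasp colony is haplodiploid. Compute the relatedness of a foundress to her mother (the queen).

One meiotic link between diploid queen and diploid daughter: r = 1/2.

0.5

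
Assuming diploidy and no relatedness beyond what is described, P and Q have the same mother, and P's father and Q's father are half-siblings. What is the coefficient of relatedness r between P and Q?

Relatedness sums over independent paths through distinct common ancestors.
P and Q are related in two ways: half-sibs through their shared mother (r = 1/4) and half first cousins through their fathers (r = 1/16).
r = 1/4 + 1/16 = 0.3125.

0.3125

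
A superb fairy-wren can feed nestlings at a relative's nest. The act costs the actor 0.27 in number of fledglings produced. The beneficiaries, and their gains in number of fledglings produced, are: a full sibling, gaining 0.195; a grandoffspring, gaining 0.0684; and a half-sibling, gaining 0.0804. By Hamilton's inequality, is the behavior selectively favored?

No

Hamilton's rule: the trait is favored when the sum of r·B over every recipient exceeds the actor's cost C.
r to a full sibling = 0.5 (full sibs share both parents — two paths of length 2: r = 2·(1/2)^2 = 1/2).
r to a grandoffspring = 1/4 (two parent–offspring links: r = (1/2)^2 = 1/4).
r to a half-sibling = 0.25 (half-sibs share one parent — one path of length 2: r = (1/2)^2 = 1/4).
Summing one r·B term per recipient: 1·0.5·0.195 + 1·0.25·0.0684 + 1·0.25·0.0804 = 0.1347.
0.1347 < 0.27: the indirect benefit is less than the cost.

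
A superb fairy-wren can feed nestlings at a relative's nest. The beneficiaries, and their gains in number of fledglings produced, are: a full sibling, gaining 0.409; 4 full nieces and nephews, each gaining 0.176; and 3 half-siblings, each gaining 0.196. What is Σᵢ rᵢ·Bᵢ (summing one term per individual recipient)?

0.5275

r to a full sibling = 0.5 (full sibs share both parents — two paths of length 2: r = 2·(1/2)^2 = 1/2).
r to a full niece or nephew = 0.25 (full aunt/uncle↔niece/nephew: two paths of length 3 through the shared grandparent pair: r = 2·(1/2)^3 = 1/4).
r to a half-sibling = 1/4 (half-sibs share one parent — one path of length 2: r = (1/2)^2 = 1/4).
Summing one r·B term per recipient: 1·0.5·0.409 + 4·0.25·0.176 + 3·0.25·0.196 = 0.5275.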